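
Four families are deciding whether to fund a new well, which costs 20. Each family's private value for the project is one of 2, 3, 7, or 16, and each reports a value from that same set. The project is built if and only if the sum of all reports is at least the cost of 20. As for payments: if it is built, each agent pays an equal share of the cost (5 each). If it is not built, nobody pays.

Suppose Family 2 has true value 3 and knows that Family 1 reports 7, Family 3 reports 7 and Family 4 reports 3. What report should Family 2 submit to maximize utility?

2

Report 2: project not built, utility 0.
Report 3: project built, pays 5, utility 3 - 5 = -2.
Report 7: project built, pays 5, utility 3 - 5 = -2.
Report 16: project built, pays 5, utility 3 - 5 = -2.
The best choice is 2 with utility 0.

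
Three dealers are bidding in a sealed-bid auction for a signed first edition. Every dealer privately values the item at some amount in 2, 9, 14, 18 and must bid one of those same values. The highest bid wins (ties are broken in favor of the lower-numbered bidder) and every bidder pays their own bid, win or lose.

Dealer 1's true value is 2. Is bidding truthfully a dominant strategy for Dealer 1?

Check each profile of the others' bids and compare truth against every alternative bid.
Others bid (2, 2): truth gives 0, best alternative gives -7.
Others bid (2, 14): truth gives -2, best alternative gives -9.
Others bid (2, 18): truth gives -2, best alternative gives -9.
Others bid (9, 14): truth gives -2, best alternative gives -9.
Others bid (9, 18): truth gives -2, best alternative gives -9.
Others bid (14, 2): truth gives -2, best alternative gives -9.
(Remaining 10 profiles checked similarly; truth is weakly best in each.)
In every case the truthful bid is at least as good as any alternative, so it is a dominant strategy.

Yes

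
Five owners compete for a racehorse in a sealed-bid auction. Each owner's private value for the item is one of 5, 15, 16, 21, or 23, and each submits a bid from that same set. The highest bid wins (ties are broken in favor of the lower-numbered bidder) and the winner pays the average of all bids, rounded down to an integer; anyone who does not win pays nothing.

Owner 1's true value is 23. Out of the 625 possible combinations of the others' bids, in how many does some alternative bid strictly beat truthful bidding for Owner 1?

Others bid (5, 5, 5, 5): truth gives 15; bid 5 gives 18 > 15. Violating.
Others bid (5, 5, 5, 15): truth gives 13; bid 15 gives 14 > 13. Violating.
Others bid (5, 5, 5, 16): truth gives 13; bid 16 gives 14 > 13. Violating.
Others bid (5, 5, 15, 5): truth gives 13; bid 15 gives 14 > 13. Violating.
Others bid (5, 5, 5, 21): truth gives 12; no alternative beats it.
Others bid (5, 5, 5, 23): truth gives 11; no alternative beats it.
(Checking all 625 profiles: 209 have a profitable deviation, 416 do not.)

209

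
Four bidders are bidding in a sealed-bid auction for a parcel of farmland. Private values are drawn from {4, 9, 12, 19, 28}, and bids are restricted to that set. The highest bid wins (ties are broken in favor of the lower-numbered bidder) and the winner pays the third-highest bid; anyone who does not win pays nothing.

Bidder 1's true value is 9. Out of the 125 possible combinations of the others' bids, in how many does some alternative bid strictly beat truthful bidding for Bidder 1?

Others bid (4, 4, 12): truth gives 0; bid 12 gives 5 > 0. Violating.
Others bid (4, 4, 19): truth gives 0; bid 19 gives 5 > 0. Violating.
Others bid (4, 4, 28): truth gives 0; bid 28 gives 5 > 0. Violating.
Others bid (4, 12, 4): truth gives 0; bid 12 gives 5 > 0. Violating.
Others bid (4, 4, 4): truth gives 5; no alternative beats it.
Others bid (4, 4, 9): truth gives 5; no alternative beats it.
(Checking all 125 profiles: 9 have a profitable deviation, 116 do not.)

9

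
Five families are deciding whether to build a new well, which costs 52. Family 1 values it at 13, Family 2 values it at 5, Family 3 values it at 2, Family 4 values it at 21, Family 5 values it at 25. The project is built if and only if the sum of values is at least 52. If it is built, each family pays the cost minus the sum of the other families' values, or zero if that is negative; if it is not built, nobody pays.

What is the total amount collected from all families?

Total value 66 ≥ cost 52, so it is built.
Family 1: others sum to 53; max(0, 52 - 53) = 0.
Family 2: others sum to 61; max(0, 52 - 61) = 0.
Family 3: others sum to 64; max(0, 52 - 64) = 0.
Family 4: others sum to 45; max(0, 52 - 45) = 7.
Family 5: others sum to 41; max(0, 52 - 41) = 11.
Total collected = 0 + 0 + 0 + 7 + 11 = 18.

18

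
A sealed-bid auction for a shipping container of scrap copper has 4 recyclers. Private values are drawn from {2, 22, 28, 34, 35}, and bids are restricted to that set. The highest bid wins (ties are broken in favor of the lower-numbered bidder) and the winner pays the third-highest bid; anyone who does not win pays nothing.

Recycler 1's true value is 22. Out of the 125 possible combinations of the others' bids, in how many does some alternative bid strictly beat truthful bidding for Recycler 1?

9

Others bid (2, 2, 28): truth gives 0; bid 28 gives 20 > 0. Violating.
Others bid (2, 2, 34): truth gives 0; bid 34 gives 20 > 0. Violating.
Others bid (2, 2, 35): truth gives 0; bid 35 gives 20 > 0. Violating.
Others bid (2, 28, 2): truth gives 0; bid 28 gives 20 > 0. Violating.
Others bid (2, 2, 2): truth gives 20; no alternative beats it.
Others bid (2, 2, 22): truth gives 20; no alternative beats it.
(Checking all 125 profiles: 9 have a profitable deviation, 116 do not.)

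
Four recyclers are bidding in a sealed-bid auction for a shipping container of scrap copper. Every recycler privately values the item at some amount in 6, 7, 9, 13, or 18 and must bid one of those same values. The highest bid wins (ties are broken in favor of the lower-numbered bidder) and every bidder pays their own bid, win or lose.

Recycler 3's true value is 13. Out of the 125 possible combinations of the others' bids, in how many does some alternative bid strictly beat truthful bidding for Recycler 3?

Others bid (6, 6, 6): truth gives 0; bid 7 gives 6 > 0. Violating.
Others bid (6, 6, 7): truth gives 0; bid 7 gives 6 > 0. Violating.
Others bid (6, 6, 9): truth gives 0; bid 9 gives 4 > 0. Violating.
Others bid (6, 6, 18): truth gives -13; bid 18 gives -5 > -13. Violating.
Others bid (6, 6, 13): truth gives 0; no alternative beats it.
Others bid (6, 7, 13): truth gives 0; no alternative beats it.
(Checking all 125 profiles: 101 have a profitable deviation, 24 do not.)

101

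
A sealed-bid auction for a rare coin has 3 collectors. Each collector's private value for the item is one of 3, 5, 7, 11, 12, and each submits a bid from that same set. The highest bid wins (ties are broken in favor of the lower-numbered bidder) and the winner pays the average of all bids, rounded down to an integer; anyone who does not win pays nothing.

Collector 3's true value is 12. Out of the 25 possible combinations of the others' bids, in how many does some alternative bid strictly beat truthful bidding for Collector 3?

6

Others bid (3, 3): truth gives 6; bid 5 gives 9 > 6. Violating.
Others bid (3, 5): truth gives 6; bid 7 gives 7 > 6. Violating.
Others bid (5, 3): truth gives 6; bid 7 gives 7 > 6. Violating.
Others bid (5, 5): truth gives 5; bid 7 gives 7 > 5. Violating.
Others bid (3, 7): truth gives 5; no alternative beats it.
Others bid (3, 11): truth gives 4; no alternative beats it.
(Checking all 25 profiles: 6 have a profitable deviation, 19 do not.)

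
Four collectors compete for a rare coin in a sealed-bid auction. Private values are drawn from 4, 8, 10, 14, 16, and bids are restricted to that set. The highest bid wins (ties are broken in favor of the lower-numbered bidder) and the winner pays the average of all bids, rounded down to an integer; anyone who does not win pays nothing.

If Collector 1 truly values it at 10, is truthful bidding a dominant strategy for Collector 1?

Consider the case where Collector 2 bids 4, Collector 3 bids 4 and Collector 4 bids 4.
Truthful bid 10: wins, pays 5, utility 10 - 5 = 5.
Bid 4 instead: wins, pays 4, utility 10 - 4 = 6.
Since 6 > 5, bidding 4 is strictly better here, so truthful bidding is not dominant.

No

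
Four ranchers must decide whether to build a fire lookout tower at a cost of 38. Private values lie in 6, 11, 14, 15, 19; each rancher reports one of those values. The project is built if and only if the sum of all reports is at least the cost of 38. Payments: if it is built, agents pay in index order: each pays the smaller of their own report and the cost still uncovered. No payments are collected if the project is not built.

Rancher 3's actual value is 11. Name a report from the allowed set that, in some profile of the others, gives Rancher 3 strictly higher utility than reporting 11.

Suppose Rancher 1 reports 6, Rancher 2 reports 11 and Rancher 4 reports 15.
Report 11: project built, pays 11, utility 11 - 11 = 0.
Report 6: project built, pays 6, utility 11 - 6 = 5.
So reporting 6 beats truth here (5 > 0).

6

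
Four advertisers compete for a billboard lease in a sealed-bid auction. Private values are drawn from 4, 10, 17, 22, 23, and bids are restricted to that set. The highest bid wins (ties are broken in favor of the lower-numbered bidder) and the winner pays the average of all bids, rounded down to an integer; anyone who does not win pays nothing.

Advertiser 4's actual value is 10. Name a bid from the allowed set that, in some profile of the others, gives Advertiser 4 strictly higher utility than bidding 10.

17

Suppose Advertiser 1 bids 4, Advertiser 2 bids 4 and Advertiser 3 bids 10.
Bid 10: loses, pays 0, utility 0.
Bid 17: wins, pays 8, utility 10 - 8 = 2.
So bidding 17 beats truth here (2 > 0).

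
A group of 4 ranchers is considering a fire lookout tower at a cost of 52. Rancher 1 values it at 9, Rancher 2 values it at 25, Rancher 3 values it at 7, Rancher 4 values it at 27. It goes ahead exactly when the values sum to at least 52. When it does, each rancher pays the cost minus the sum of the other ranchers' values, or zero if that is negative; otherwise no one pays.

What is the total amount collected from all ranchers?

Total value 68 ≥ cost 52, so it is built.
Rancher 1: others sum to 59; max(0, 52 - 59) = 0.
Rancher 2: others sum to 43; max(0, 52 - 43) = 9.
Rancher 3: others sum to 61; max(0, 52 - 61) = 0.
Rancher 4: others sum to 41; max(0, 52 - 41) = 11.
Total collected = 0 + 9 + 0 + 11 = 20.

20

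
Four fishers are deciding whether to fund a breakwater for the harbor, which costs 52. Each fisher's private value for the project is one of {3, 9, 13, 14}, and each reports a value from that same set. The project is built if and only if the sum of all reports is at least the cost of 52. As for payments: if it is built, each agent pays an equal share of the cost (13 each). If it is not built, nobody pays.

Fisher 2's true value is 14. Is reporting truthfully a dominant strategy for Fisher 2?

Yes

Check each profile of the others' reports and compare truth against every alternative report.
Others report (13, 13, 13): truth gives 1, best alternative gives 1.
Others report (13, 13, 14): truth gives 1, best alternative gives 1.
Others report (13, 14, 13): truth gives 1, best alternative gives 1.
Others report (13, 14, 14): truth gives 1, best alternative gives 1.
Others report (14, 13, 13): truth gives 1, best alternative gives 1.
Others report (14, 13, 14): truth gives 1, best alternative gives 1.
(Remaining 58 profiles checked similarly; truth is weakly best in each.)
In every case the truthful report is at least as good as any alternative, so it is a dominant strategy.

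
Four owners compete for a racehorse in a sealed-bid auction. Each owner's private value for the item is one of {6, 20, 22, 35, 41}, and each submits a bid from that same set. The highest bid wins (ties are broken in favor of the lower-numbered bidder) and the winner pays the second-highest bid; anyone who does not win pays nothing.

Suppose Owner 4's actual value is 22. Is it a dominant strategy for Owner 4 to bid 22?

Check each profile of the others' bids and compare truth against every alternative bid.
Others bid (6, 6, 6): truth gives 16, best alternative gives 16.
Others bid (6, 6, 20): truth gives 2, best alternative gives 2.
Others bid (6, 20, 6): truth gives 2, best alternative gives 2.
Others bid (6, 20, 20): truth gives 2, best alternative gives 2.
Others bid (20, 6, 6): truth gives 2, best alternative gives 2.
Others bid (20, 6, 20): truth gives 2, best alternative gives 2.
(Remaining 119 profiles checked similarly; truth is weakly best in each.)
In every case the truthful bid is at least as good as any alternative, so it is a dominant strategy.

Yes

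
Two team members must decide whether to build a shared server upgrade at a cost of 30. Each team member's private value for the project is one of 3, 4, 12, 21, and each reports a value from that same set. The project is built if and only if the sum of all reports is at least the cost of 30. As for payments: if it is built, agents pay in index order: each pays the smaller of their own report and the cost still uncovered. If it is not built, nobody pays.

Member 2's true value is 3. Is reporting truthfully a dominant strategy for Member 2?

Check each profile of the others' reports and compare truth against every alternative report.
Others report (3): truth gives 0, best alternative gives 0.
Others report (4): truth gives 0, best alternative gives 0.
Others report (12): truth gives 0, best alternative gives 0.
Others report (21): truth gives 0, best alternative gives 0.
In every case the truthful report is at least as good as any alternative, so it is a dominant strategy.

Yes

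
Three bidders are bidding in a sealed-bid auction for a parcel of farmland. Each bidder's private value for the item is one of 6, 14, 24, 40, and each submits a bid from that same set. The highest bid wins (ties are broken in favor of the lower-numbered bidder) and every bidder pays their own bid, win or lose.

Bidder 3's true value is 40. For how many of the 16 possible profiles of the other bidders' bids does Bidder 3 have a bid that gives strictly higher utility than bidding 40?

11

Others bid (6, 6): truth gives 0; bid 14 gives 26 > 0. Violating.
Others bid (6, 14): truth gives 0; bid 24 gives 16 > 0. Violating.
Others bid (6, 40): truth gives -40; bid 6 gives -6 > -40. Violating.
Others bid (14, 6): truth gives 0; bid 24 gives 16 > 0. Violating.
Others bid (6, 24): truth gives 0; no alternative beats it.
Others bid (14, 24): truth gives 0; no alternative beats it.
(Checking all 16 profiles: 11 have a profitable deviation, 5 do not.)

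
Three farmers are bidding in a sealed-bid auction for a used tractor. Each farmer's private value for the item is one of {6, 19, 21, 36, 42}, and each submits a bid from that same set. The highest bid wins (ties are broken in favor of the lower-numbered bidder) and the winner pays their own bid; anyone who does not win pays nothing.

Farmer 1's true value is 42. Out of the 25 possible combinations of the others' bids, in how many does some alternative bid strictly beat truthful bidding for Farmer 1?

16

Others bid (6, 6): truth gives 0; bid 6 gives 36 > 0. Violating.
Others bid (6, 19): truth gives 0; bid 19 gives 23 > 0. Violating.
Others bid (6, 21): truth gives 0; bid 21 gives 21 > 0. Violating.
Others bid (6, 36): truth gives 0; bid 36 gives 6 > 0. Violating.
Others bid (6, 42): truth gives 0; no alternative beats it.
Others bid (19, 42): truth gives 0; no alternative beats it.
(Checking all 25 profiles: 16 have a profitable deviation, 9 do not.)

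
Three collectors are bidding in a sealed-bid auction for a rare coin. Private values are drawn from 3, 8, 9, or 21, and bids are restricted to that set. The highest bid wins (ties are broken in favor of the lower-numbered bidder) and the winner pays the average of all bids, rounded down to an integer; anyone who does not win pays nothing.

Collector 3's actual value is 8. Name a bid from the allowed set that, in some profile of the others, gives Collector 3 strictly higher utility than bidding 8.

Suppose Collector 1 bids 3 and Collector 2 bids 8.
Bid 8: loses, pays 0, utility 0.
Bid 9: wins, pays 6, utility 8 - 6 = 2.
So bidding 9 beats truth here (2 > 0).

9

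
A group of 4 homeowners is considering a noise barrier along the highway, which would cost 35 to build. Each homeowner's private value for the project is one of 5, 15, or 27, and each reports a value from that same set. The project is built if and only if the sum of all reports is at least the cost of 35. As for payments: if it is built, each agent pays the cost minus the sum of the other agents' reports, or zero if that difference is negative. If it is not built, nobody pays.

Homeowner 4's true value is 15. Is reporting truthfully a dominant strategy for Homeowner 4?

Check each profile of the others' reports and compare truth against every alternative report.
Others report (5, 5, 27): truth gives 15, best alternative gives 15.
Others report (5, 15, 15): truth gives 15, best alternative gives 15.
Others report (5, 15, 27): truth gives 15, best alternative gives 15.
Others report (5, 27, 5): truth gives 15, best alternative gives 15.
Others report (5, 27, 15): truth gives 15, best alternative gives 15.
Others report (5, 27, 27): truth gives 15, best alternative gives 15.
(Remaining 21 profiles checked similarly; truth is weakly best in each.)
In every case the truthful report is at least as good as any alternative, so it is a dominant strategy.

Yes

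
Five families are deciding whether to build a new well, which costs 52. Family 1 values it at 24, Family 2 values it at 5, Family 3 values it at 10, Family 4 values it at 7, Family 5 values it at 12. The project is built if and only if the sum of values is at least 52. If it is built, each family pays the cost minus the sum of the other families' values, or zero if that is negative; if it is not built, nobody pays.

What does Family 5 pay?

6

Total value 58 ≥ cost 52, so the project is built.
The other families' values sum to 46.
Cost minus that sum is 52 - 46 = 6.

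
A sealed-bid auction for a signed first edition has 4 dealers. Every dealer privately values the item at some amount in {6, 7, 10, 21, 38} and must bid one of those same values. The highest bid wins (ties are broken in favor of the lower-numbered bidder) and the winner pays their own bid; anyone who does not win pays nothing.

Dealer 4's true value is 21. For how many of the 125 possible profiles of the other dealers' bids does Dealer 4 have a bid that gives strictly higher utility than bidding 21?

8

Others bid (6, 6, 6): truth gives 0; bid 7 gives 14 > 0. Violating.
Others bid (6, 6, 7): truth gives 0; bid 10 gives 11 > 0. Violating.
Others bid (6, 7, 6): truth gives 0; bid 10 gives 11 > 0. Violating.
Others bid (6, 7, 7): truth gives 0; bid 10 gives 11 > 0. Violating.
Others bid (6, 6, 10): truth gives 0; no alternative beats it.
Others bid (6, 6, 21): truth gives 0; no alternative beats it.
(Checking all 125 profiles: 8 have a profitable deviation, 117 do not.)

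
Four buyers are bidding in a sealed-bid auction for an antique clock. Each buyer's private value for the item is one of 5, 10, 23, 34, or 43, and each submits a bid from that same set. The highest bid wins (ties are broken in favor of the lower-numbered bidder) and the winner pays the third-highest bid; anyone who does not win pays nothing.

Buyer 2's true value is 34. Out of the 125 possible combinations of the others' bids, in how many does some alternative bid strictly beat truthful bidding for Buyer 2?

Others bid (5, 5, 43): truth gives 0; bid 43 gives 29 > 0. Violating.
Others bid (5, 10, 43): truth gives 0; bid 43 gives 24 > 0. Violating.
Others bid (5, 23, 43): truth gives 0; bid 43 gives 11 > 0. Violating.
Others bid (5, 43, 5): truth gives 0; bid 43 gives 29 > 0. Violating.
Others bid (5, 5, 5): truth gives 29; no alternative beats it.
Others bid (5, 5, 10): truth gives 29; no alternative beats it.
(Checking all 125 profiles: 27 have a profitable deviation, 98 do not.)

27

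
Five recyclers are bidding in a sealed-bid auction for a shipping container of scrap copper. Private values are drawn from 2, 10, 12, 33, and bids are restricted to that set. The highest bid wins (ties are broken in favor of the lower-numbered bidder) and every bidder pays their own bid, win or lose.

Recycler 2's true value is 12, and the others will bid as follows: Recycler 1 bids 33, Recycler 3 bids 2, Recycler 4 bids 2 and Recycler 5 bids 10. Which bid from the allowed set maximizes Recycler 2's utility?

2

Bid 2: loses but pays 2, utility -2.
Bid 10: loses but pays 10, utility -10.
Bid 12: loses but pays 12, utility -12.
Bid 33: loses but pays 33, utility -33.
The best choice is 2 with utility -2.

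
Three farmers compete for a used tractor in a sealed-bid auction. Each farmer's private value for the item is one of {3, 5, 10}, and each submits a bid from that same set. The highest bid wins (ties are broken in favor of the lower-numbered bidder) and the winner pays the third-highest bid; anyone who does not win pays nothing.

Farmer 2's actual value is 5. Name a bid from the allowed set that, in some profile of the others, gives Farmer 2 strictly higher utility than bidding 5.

10

Suppose Farmer 1 bids 3 and Farmer 3 bids 10.
Bid 5: loses, pays 0, utility 0.
Bid 10: wins, pays 3, utility 5 - 3 = 2.
So bidding 10 beats truth here (2 > 0).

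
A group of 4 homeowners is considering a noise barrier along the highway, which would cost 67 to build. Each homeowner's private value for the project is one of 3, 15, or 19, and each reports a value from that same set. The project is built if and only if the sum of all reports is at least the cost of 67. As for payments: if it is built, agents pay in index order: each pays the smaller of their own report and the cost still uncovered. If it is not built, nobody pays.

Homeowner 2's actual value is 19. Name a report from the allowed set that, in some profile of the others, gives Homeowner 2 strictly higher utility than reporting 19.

Suppose Homeowner 1 reports 15, Homeowner 3 reports 19 and Homeowner 4 reports 19.
Report 19: project built, pays 19, utility 19 - 19 = 0.
Report 15: project built, pays 15, utility 19 - 15 = 4.
So reporting 15 beats truth here (4 > 0).

15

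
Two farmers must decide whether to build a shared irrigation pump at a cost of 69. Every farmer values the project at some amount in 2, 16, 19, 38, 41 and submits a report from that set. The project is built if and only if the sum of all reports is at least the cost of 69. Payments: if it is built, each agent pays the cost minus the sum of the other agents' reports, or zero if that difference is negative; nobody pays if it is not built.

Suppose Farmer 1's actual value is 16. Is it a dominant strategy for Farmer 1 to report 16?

Check each profile of the others' reports and compare truth against every alternative report.
Others report (2): truth gives 0, best alternative gives 0.
Others report (16): truth gives 0, best alternative gives 0.
Others report (19): truth gives 0, best alternative gives 0.
Others report (38): truth gives 0, best alternative gives 0.
Others report (41): truth gives 0, best alternative gives 0.
In every case the truthful report is at least as good as any alternative, so it is a dominant strategy.

Yes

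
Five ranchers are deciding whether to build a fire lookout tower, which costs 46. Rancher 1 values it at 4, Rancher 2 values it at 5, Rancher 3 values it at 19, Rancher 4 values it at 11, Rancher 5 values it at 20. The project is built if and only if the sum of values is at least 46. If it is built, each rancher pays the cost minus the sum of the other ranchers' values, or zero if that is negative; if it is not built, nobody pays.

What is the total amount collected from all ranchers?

Total value 59 ≥ cost 46, so it is built.
Rancher 1: others sum to 55; max(0, 46 - 55) = 0.
Rancher 2: others sum to 54; max(0, 46 - 54) = 0.
Rancher 3: others sum to 40; max(0, 46 - 40) = 6.
Rancher 4: others sum to 48; max(0, 46 - 48) = 0.
Rancher 5: others sum to 39; max(0, 46 - 39) = 7.
Total collected = 0 + 0 + 6 + 0 + 7 = 13.

13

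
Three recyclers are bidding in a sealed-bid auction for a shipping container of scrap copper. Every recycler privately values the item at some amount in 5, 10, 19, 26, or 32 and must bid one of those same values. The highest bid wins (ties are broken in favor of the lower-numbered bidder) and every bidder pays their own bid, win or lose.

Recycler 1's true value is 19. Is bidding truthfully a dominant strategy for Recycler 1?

Consider the case where Recycler 2 bids 5 and Recycler 3 bids 5.
Truthful bid 19: wins, pays 19, utility 19 - 19 = 0.
Bid 5 instead: wins, pays 5, utility 19 - 5 = 14.
Since 14 > 0, bidding 5 is strictly better here, so truthful bidding is not dominant.

No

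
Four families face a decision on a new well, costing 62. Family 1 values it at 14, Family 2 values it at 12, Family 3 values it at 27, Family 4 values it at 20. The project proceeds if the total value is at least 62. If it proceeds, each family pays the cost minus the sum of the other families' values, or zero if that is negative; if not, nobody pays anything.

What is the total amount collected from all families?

29

Total value 73 ≥ cost 62, so it is built.
Family 1: others sum to 59; max(0, 62 - 59) = 3.
Family 2: others sum to 61; max(0, 62 - 61) = 1.
Family 3: others sum to 46; max(0, 62 - 46) = 16.
Family 4: others sum to 53; max(0, 62 - 53) = 9.
Total collected = 3 + 1 + 16 + 9 = 29.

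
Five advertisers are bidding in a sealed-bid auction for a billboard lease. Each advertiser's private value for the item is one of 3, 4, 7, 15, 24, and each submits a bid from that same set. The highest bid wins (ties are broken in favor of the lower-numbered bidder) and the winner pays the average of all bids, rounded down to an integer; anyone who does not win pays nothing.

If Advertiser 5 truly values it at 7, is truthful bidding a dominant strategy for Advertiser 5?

No

Consider the case where Advertiser 1 bids 3, Advertiser 2 bids 3, Advertiser 3 bids 3 and Advertiser 4 bids 7.
Truthful bid 7: loses, pays 0, utility 0.
Bid 15 instead: wins, pays 6, utility 7 - 6 = 1.
Since 1 > 0, bidding 15 is strictly better here, so truthful bidding is not dominant.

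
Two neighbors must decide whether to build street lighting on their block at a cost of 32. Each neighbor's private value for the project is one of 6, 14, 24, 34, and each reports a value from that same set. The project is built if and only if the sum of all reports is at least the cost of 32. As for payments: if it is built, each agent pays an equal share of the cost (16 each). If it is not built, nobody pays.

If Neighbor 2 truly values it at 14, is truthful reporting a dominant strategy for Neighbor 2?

Consider the case where Neighbor 1 reports 24.
Truthful report 14: project built, pays 16, utility 14 - 16 = -2.
Report 6 instead: project not built, utility 0.
Since 0 > -2, reporting 6 is strictly better here, so truthful reporting is not dominant.

No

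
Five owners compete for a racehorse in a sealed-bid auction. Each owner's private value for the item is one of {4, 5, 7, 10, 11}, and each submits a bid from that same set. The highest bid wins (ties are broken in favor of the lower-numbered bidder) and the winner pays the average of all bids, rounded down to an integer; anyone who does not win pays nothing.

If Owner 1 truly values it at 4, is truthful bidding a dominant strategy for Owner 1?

Yes

Check each profile of the others' bids and compare truth against every alternative bid.
Others bid (5, 5, 5, 5): truth gives 0, best alternative gives -1.
Others bid (4, 4, 4, 4): truth gives 0, best alternative gives 0.
Others bid (4, 4, 4, 5): truth gives 0, best alternative gives 0.
Others bid (4, 4, 4, 7): truth gives 0, best alternative gives 0.
Others bid (4, 4, 4, 10): truth gives 0, best alternative gives 0.
Others bid (4, 4, 4, 11): truth gives 0, best alternative gives 0.
(Remaining 619 profiles checked similarly; truth is weakly best in each.)
In every case the truthful bid is at least as good as any alternative, so it is a dominant strategy.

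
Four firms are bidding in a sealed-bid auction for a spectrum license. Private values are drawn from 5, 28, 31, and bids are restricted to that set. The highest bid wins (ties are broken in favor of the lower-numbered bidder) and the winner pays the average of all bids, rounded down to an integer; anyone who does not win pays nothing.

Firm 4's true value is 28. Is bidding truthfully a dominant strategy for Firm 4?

Consider the case where Firm 1 bids 5, Firm 2 bids 5 and Firm 3 bids 28.
Truthful bid 28: loses, pays 0, utility 0.
Bid 31 instead: wins, pays 17, utility 28 - 17 = 11.
Since 11 > 0, bidding 31 is strictly better here, so truthful bidding is not dominant.

No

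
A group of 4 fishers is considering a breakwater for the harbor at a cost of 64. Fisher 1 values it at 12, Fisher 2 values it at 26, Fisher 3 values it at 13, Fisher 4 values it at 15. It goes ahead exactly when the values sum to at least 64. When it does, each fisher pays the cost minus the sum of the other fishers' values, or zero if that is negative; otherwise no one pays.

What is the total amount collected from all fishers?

Total value 66 ≥ cost 64, so it is built.
Fisher 1: others sum to 54; max(0, 64 - 54) = 10.
Fisher 2: others sum to 40; max(0, 64 - 40) = 24.
Fisher 3: others sum to 53; max(0, 64 - 53) = 11.
Fisher 4: others sum to 51; max(0, 64 - 51) = 13.
Total collected = 10 + 24 + 11 + 13 = 58.

58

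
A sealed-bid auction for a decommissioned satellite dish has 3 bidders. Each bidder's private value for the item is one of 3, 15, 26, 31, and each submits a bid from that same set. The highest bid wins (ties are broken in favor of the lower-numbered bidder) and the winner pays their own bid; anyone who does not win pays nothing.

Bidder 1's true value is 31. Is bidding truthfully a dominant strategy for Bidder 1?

Consider the case where Bidder 2 bids 3 and Bidder 3 bids 3.
Truthful bid 31: wins, pays 31, utility 31 - 31 = 0.
Bid 3 instead: wins, pays 3, utility 31 - 3 = 28.
Since 28 > 0, bidding 3 is strictly better here, so truthful bidding is not dominant.

No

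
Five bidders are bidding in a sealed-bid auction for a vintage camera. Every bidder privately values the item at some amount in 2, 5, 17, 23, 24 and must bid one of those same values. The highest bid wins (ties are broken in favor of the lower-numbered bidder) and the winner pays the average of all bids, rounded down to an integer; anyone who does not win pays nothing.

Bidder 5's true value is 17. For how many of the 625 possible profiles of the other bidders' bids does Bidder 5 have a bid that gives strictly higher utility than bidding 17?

181

Others bid (2, 2, 2, 2): truth gives 12; bid 5 gives 15 > 12. Violating.
Others bid (2, 2, 2, 17): truth gives 0; bid 23 gives 8 > 0. Violating.
Others bid (2, 2, 2, 23): truth gives 0; bid 24 gives 7 > 0. Violating.
Others bid (2, 2, 5, 17): truth gives 0; bid 23 gives 8 > 0. Violating.
Others bid (2, 2, 2, 5): truth gives 12; no alternative beats it.
Others bid (2, 2, 2, 24): truth gives 0; no alternative beats it.
(Checking all 625 profiles: 181 have a profitable deviation, 444 do not.)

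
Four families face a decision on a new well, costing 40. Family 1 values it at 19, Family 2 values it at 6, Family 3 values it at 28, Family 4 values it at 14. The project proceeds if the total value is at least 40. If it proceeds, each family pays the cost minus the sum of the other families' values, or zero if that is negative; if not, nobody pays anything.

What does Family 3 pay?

Total value 67 ≥ cost 40, so the project is built.
The other families' values sum to 39.
Cost minus that sum is 40 - 39 = 1.

1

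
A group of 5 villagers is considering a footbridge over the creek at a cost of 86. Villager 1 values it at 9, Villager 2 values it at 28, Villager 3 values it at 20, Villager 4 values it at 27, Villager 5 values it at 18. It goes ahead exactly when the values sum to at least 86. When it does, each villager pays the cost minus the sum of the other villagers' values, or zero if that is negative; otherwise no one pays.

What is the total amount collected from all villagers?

29

Total value 102 ≥ cost 86, so it is built.
Villager 1: others sum to 93; max(0, 86 - 93) = 0.
Villager 2: others sum to 74; max(0, 86 - 74) = 12.
Villager 3: others sum to 82; max(0, 86 - 82) = 4.
Villager 4: others sum to 75; max(0, 86 - 75) = 11.
Villager 5: others sum to 84; max(0, 86 - 84) = 2.
Total collected = 0 + 12 + 4 + 11 + 2 = 29.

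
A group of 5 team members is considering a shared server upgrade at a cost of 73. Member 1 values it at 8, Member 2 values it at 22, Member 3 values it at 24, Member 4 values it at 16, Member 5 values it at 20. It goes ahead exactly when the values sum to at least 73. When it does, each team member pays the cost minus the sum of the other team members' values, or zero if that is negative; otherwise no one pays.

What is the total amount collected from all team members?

Total value 90 ≥ cost 73, so it is built.
Member 1: others sum to 82; max(0, 73 - 82) = 0.
Member 2: others sum to 68; max(0, 73 - 68) = 5.
Member 3: others sum to 66; max(0, 73 - 66) = 7.
Member 4: others sum to 74; max(0, 73 - 74) = 0.
Member 5: others sum to 70; max(0, 73 - 70) = 3.
Total collected = 0 + 5 + 7 + 0 + 3 = 15.

15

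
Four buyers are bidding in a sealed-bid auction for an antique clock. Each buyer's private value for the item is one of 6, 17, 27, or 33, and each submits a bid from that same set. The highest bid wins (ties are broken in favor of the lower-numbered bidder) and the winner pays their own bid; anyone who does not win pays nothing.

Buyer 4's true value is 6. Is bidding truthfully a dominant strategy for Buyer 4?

Check each profile of the others' bids and compare truth against every alternative bid.
Others bid (6, 6, 6): truth gives 0, best alternative gives -11.
Others bid (6, 6, 17): truth gives 0, best alternative gives 0.
Others bid (6, 6, 27): truth gives 0, best alternative gives 0.
Others bid (6, 6, 33): truth gives 0, best alternative gives 0.
Others bid (6, 17, 6): truth gives 0, best alternative gives 0.
Others bid (6, 17, 17): truth gives 0, best alternative gives 0.
(Remaining 58 profiles checked similarly; truth is weakly best in each.)
In every case the truthful bid is at least as good as any alternative, so it is a dominant strategy.

Yes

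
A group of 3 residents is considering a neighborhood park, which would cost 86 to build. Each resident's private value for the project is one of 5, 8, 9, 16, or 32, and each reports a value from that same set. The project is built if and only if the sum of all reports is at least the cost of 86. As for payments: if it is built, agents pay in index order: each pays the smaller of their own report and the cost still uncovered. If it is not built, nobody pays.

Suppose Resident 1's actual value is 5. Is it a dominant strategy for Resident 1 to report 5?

Check each profile of the others' reports and compare truth against every alternative report.
Others report (5, 5): truth gives 0, best alternative gives 0.
Others report (5, 8): truth gives 0, best alternative gives 0.
Others report (5, 9): truth gives 0, best alternative gives 0.
Others report (5, 16): truth gives 0, best alternative gives 0.
Others report (5, 32): truth gives 0, best alternative gives 0.
Others report (8, 5): truth gives 0, best alternative gives 0.
(Remaining 19 profiles checked similarly; truth is weakly best in each.)
In every case the truthful report is at least as good as any alternative, so it is a dominant strategy.

Yes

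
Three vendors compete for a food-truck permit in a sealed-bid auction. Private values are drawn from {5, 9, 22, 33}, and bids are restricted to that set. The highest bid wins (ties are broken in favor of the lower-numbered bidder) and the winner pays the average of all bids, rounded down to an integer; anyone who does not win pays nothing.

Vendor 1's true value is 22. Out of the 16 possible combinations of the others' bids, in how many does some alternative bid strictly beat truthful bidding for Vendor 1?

4

Others bid (5, 5): truth gives 12; bid 5 gives 17 > 12. Violating.
Others bid (5, 9): truth gives 10; bid 9 gives 15 > 10. Violating.
Others bid (9, 5): truth gives 10; bid 9 gives 15 > 10. Violating.
Others bid (9, 9): truth gives 9; bid 9 gives 13 > 9. Violating.
Others bid (5, 22): truth gives 6; no alternative beats it.
Others bid (5, 33): truth gives 0; no alternative beats it.
(Checking all 16 profiles: 4 have a profitable deviation, 12 do not.)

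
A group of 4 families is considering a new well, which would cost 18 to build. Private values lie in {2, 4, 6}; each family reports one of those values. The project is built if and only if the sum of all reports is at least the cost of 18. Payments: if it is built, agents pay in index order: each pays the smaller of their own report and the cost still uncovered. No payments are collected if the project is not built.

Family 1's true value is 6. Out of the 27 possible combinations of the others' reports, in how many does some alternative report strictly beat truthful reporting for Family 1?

10

Others report (2, 6, 6): truth gives 0; report 4 gives 2 > 0. Violating.
Others report (4, 4, 6): truth gives 0; report 4 gives 2 > 0. Violating.
Others report (4, 6, 4): truth gives 0; report 4 gives 2 > 0. Violating.
Others report (4, 6, 6): truth gives 0; report 2 gives 4 > 0. Violating.
Others report (2, 2, 2): truth gives 0; no alternative beats it.
Others report (2, 2, 4): truth gives 0; no alternative beats it.
(Checking all 27 profiles: 10 have a profitable deviation, 17 do not.)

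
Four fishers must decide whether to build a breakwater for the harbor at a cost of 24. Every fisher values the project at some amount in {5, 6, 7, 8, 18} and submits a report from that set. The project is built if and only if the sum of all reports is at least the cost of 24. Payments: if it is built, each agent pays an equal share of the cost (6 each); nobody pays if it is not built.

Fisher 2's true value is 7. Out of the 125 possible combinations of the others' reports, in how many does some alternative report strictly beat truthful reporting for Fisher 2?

4

Others report (5, 5, 5): truth gives 0; report 18 gives 1 > 0. Violating.
Others report (5, 5, 6): truth gives 0; report 8 gives 1 > 0. Violating.
Others report (5, 6, 5): truth gives 0; report 8 gives 1 > 0. Violating.
Others report (6, 5, 5): truth gives 0; report 8 gives 1 > 0. Violating.
Others report (5, 5, 7): truth gives 1; no alternative beats it.
Others report (5, 5, 8): truth gives 1; no alternative beats it.
(Checking all 125 profiles: 4 have a profitable deviation, 121 do not.)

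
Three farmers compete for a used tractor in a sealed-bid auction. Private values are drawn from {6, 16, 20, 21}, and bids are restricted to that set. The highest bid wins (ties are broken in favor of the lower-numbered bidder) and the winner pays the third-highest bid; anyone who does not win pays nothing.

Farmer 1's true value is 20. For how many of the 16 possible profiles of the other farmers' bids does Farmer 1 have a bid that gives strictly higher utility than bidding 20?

4

Others bid (6, 21): truth gives 0; bid 21 gives 14 > 0. Violating.
Others bid (16, 21): truth gives 0; bid 21 gives 4 > 0. Violating.
Others bid (21, 6): truth gives 0; bid 21 gives 14 > 0. Violating.
Others bid (21, 16): truth gives 0; bid 21 gives 4 > 0. Violating.
Others bid (6, 6): truth gives 14; no alternative beats it.
Others bid (6, 16): truth gives 14; no alternative beats it.
(Checking all 16 profiles: 4 have a profitable deviation, 12 do not.)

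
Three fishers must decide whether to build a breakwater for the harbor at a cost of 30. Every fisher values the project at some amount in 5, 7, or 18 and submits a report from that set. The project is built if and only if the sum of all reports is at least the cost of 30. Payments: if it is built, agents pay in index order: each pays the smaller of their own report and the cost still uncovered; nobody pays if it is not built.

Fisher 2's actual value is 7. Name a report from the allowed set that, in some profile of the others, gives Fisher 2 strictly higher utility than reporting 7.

Suppose Fisher 1 reports 7 and Fisher 3 reports 18.
Report 7: project built, pays 7, utility 7 - 7 = 0.
Report 5: project built, pays 5, utility 7 - 5 = 2.
So reporting 5 beats truth here (2 > 0).

5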